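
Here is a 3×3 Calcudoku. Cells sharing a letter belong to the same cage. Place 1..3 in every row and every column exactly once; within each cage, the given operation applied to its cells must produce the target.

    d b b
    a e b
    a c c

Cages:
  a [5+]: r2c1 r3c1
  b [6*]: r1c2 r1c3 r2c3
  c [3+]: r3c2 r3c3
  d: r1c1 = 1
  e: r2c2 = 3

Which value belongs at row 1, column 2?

2

Cage d is given, so r1c1 = 1.
Cage e is a single given cell; hence r2c2 = 3.
Column 2 now contains 3; hence r1c2 = 2.
The 3 cells of cage b must have product 6; hence r1c3 = 3.
Row 2 already has 3, leaving r2c1 = 2.
The 3 cells of cage b must have product 6; hence r2c3 = 1.
Cage a's pair has sum 5, which forces r3c1 = 3.
2 is placed in column 2, so r3c2 = 1.
Column 3 already has 1, so r3c3 = 2.
Completed grid: 1 2 3 / 2 3 1 / 3 1 2.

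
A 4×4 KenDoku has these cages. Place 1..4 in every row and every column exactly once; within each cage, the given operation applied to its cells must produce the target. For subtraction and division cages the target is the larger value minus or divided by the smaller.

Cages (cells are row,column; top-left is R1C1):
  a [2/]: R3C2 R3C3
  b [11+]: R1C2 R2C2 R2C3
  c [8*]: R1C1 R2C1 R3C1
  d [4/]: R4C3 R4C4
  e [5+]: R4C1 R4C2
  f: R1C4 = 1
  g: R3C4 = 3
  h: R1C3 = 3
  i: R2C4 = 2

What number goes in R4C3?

1

Cage b has sum 11, which forces R1C2 = 4.
Cage h is a single given cell, leaving R1C3 = 3.
Cage f is a single given cell; hence R1C4 = 1.
Cage b needs sum 11, leaving R2C2 = 3.
Cage b has sum 11, which forces R2C3 = 4.
I is a freebie; hence R2C4 = 2.
Cage g is given, leaving R3C4 = 3.
4 is placed in column 3, leaving R4C3 = 1.
Column 4 now contains 1, leaving R4C4 = 4.
Row 1 already has 1; hence R1C1 = 2.
Row 2 now contains 2, leaving R2C1 = 1.
Cage c has product 8, so R3C1 = 4.
The two cells of cage a must have quotient 2, leaving R3C2 = 1.
Column 3 already has 1, so R3C3 = 2.
Cage e's pair has sum 5, leaving R4C1 = 3.
1 is placed in row 4, which forces R4C2 = 2.
Filled in: 2 4 3 1 / 1 3 4 2 / 4 1 2 3 / 3 2 1 4.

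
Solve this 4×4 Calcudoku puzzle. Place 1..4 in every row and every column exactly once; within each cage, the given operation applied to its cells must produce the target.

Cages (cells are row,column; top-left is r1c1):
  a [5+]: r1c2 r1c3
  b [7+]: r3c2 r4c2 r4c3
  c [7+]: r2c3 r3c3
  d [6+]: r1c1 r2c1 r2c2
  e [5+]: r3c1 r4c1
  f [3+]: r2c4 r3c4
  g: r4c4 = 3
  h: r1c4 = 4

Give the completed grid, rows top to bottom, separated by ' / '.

H is a freebie, leaving r1c4 = 4.
G is a freebie; hence r4c4 = 3.
Row 1 needs a 1, and only r1c1 is open for it.
Cage e's pair has sum 5, so r3c1 = 3.
Row 3 already has 3, leaving r3c3 = 4.
Cage e's pair has sum 5, so r4c1 = 2.
Row 4 now contains 2, so r4c3 = 1.
Column 1 already has 2; hence r2c1 = 4.
Cage d needs sum 6; hence r2c2 = 1.
Column 3 already has 4, so r2c3 = 3.
1 is placed in row 2, so r2c4 = 2.
Cage b needs sum 7, which forces r3c2 = 2.
2 is placed in column 4, so r3c4 = 1.
Row 4 already has 1, so r4c2 = 4.
Column 2 now contains 2, which forces r1c2 = 3.
3 is placed in column 3, leaving r1c3 = 2.

1 3 2 4 / 4 1 3 2 / 3 2 4 1 / 2 4 1 3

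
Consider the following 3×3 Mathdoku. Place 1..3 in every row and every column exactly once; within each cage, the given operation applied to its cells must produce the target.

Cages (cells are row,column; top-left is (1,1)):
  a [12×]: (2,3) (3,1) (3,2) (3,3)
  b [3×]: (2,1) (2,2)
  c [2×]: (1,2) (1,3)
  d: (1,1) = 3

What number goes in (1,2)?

2

D is a freebie, so (1,1) = 3.
Column 1 now contains 3; hence (2,1) = 1.
1 is placed in row 2, leaving (2,2) = 3.
Cage a needs product 12, so (2,3) = 2.
Column 1 now contains 1; hence (3,1) = 2.
Row 3 already has 2, which forces (3,2) = 1.
1 is placed in row 3; hence (3,3) = 3.
Column 2 now contains 1, which forces (1,2) = 2.
Column 3 already has 2, which forces (1,3) = 1.
Filled in: 3 2 1 / 1 3 2 / 2 1 3.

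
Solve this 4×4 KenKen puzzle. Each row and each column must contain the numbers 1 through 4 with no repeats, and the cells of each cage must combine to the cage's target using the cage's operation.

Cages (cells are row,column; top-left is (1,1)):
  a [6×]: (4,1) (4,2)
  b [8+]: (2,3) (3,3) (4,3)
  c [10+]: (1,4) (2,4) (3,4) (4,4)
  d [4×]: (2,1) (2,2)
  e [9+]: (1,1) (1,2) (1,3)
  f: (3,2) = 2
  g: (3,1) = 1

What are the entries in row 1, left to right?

Cage g is given, leaving (3,1) = 1.
Cage f is given, so (3,2) = 2.
Column 2 now contains 2, leaving (4,2) = 3.
Column 2 already has 3, so (1,2) = 4.
1 is placed in column 1, leaving (2,1) = 4.
The two cells of cage d must have product 4, leaving (2,2) = 1.
1 is placed in row 2, so (2,3) = 3.
Row 2 now contains 3, so (2,4) = 2.
Column 3 now contains 3, leaving (3,3) = 4.
4 is placed in row 3, so (3,4) = 3.
3 is placed in row 4, so (4,1) = 2.
4 is placed in column 3; hence (4,3) = 1.
Row 4 already has 1, which forces (4,4) = 4.
2 is placed in column 1, leaving (1,1) = 3.
Column 3 now contains 3, leaving (1,3) = 2.
Column 4 now contains 3, leaving (1,4) = 1.
Completed grid: 3 4 2 1 / 4 1 3 2 / 1 2 4 3 / 2 3 1 4.

3 4 2 1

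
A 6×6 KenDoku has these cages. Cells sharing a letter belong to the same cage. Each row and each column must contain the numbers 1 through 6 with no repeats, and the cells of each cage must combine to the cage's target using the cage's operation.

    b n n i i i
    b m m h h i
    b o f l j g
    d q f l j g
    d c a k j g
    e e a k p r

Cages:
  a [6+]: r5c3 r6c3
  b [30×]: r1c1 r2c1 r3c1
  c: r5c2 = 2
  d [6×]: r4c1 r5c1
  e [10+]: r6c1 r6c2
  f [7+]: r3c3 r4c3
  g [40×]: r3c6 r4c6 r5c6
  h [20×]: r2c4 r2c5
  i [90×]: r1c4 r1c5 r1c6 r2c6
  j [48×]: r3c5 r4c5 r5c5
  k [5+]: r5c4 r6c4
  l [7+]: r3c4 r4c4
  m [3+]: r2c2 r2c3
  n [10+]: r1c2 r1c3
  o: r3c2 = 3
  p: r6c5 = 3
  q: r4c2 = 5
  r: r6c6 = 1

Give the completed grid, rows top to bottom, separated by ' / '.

Cage o is a single given cell, so r3c2 = 3.
Q is a freebie, so r4c2 = 5.
Cage c is given, leaving r5c2 = 2.
P is a freebie, leaving r6c5 = 3.
R is a freebie, which forces r6c6 = 1.
Column 2 now contains 2, so r2c2 = 1.
Cage m needs two cells with sum 3, which forces r2c3 = 2.
Column 3 already has 2; hence r6c3 = 5.
The two cells of cage a must have sum 6, which forces r5c3 = 1.
Row 5 already has 1, so r5c4 = 3.
The two cells of cage f must have sum 7, so r3c3 = 4.
Cage d needs two cells with product 6, so r4c1 = 1.
Cage f needs two cells with sum 7, which forces r4c3 = 3.
Row 5 now contains 3, which forces r5c1 = 6.
Row 5 now contains 6; hence r5c5 = 4.
Row 5 already has 4, so r5c6 = 5.
Column 1 already has 6, which forces r6c1 = 4.
Row 6 already has 4, leaving r6c2 = 6.
Cage k's pair has sum 5; hence r6c4 = 2.
Column 2 already has 6, so r1c2 = 4.
Column 3 now contains 4, so r1c3 = 6.
6 is placed in row 1, leaving r1c6 = 3.
The two cells of cage h must have product 20; hence r2c4 = 4.
4 is placed in column 5, leaving r2c5 = 5.
3 is placed in column 6, which forces r2c6 = 6.
Cage l needs two cells with sum 7, which forces r3c4 = 1.
Column 6 now contains 5, so r3c6 = 2.
Column 4 already has 2, leaving r4c4 = 6.
Row 4 now contains 6, which forces r4c5 = 2.
Cage g has product 40, which forces r4c6 = 4.
Cage b needs product 30, so r1c1 = 2.
1 is placed in column 4, which forces r1c4 = 5.
Column 5 already has 5, which forces r1c5 = 1.
Row 2 already has 5, leaving r2c1 = 3.
Row 3 already has 2, leaving r3c1 = 5.
Row 3 already has 2, which forces r3c5 = 6.

2 4 6 5 1 3 / 3 1 2 4 5 6 / 5 3 4 1 6 2 / 1 5 3 6 2 4 / 6 2 1 3 4 5 / 4 6 5 2 3 1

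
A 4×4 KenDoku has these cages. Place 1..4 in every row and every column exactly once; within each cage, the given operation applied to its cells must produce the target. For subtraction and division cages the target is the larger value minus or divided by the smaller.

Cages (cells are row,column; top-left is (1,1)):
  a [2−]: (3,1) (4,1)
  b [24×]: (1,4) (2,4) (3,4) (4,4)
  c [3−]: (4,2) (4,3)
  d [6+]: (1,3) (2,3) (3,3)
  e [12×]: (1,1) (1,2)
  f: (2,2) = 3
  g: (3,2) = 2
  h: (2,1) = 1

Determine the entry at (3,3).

Cage h is a single given cell, so (2,1) = 1.
Cage f is a single given cell, so (2,2) = 3.
Row 2 already has 3, which forces (2,3) = 2.
2 is placed in row 2; hence (2,4) = 4.
Cage g is a single given cell, so (3,2) = 2.
The two cells of cage e must have product 12; hence (1,1) = 3.
3 is placed in column 2, leaving (1,2) = 4.
Row 1 already has 3, so (1,3) = 1.
1 is placed in row 1, so (1,4) = 2.
Cage a needs two cells with difference 2, which forces (3,1) = 4.
Column 3 already has 1, so (3,3) = 3.
Row 3 already has 3, so (3,4) = 1.
The two cells of cage a must have difference 2, so (4,1) = 2.
4 is placed in column 2, which forces (4,2) = 1.
Column 3 already has 1; hence (4,3) = 4.
Column 4 now contains 1, so (4,4) = 3.
The full grid is 3 4 1 2 / 1 3 2 4 / 4 2 3 1 / 2 1 4 3.

3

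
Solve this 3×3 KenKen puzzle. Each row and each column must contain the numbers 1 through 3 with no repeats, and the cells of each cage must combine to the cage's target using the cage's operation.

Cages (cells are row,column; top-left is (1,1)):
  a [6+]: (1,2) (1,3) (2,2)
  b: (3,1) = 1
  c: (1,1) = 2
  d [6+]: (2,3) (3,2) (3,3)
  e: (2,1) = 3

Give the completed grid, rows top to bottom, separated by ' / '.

2 1 3 / 3 2 1 / 1 3 2

Cage c is given, which forces (1,1) = 2.
E is a freebie, so (2,1) = 3.
Cage b is given; hence (3,1) = 1.
Cage a needs sum 6; hence (2,2) = 2.
The 3 cells of cage d must have sum 6, which forces (2,3) = 1.
2 is placed in column 2, which forces (3,2) = 3.
3 is placed in row 3, leaving (3,3) = 2.
Column 2 already has 3, leaving (1,2) = 1.
1 is placed in column 3, so (1,3) = 3.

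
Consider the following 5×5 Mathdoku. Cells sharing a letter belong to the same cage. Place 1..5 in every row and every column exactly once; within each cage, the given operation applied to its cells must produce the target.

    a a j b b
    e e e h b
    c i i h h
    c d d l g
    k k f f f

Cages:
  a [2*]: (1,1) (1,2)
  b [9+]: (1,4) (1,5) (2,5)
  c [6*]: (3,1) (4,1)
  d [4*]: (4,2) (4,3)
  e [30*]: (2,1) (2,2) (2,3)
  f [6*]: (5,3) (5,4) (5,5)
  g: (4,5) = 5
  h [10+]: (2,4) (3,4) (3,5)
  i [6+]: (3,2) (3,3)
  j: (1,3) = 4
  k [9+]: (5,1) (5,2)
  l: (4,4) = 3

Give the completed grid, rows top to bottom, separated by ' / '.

J is a freebie, which forces (1,3) = 4.
4 is placed in column 3, leaving (4,3) = 1.
L is a freebie; hence (4,4) = 3.
Cage g is given; hence (4,5) = 5.
The two cells of cage c must have product 6; hence (3,1) = 3.
Row 4 already has 3, which forces (4,1) = 2.
1 is placed in row 4, leaving (4,2) = 4.
Column 2 now contains 4; hence (5,2) = 5.
Column 1 now contains 2, which forces (1,1) = 1.
The two cells of cage a must have product 2, so (1,2) = 2.
Row 1 now contains 2, leaving (1,4) = 5.
Row 1 already has 1; hence (1,5) = 3.
Column 1 now contains 2; hence (2,1) = 5.
2 is placed in column 2, which forces (2,2) = 3.
Row 2 now contains 3, so (2,3) = 2.
Column 2 now contains 4, leaving (3,2) = 1.
Cage i needs two cells with sum 6, so (3,3) = 5.
Row 3 now contains 1, leaving (3,5) = 4.
Row 5 now contains 5, which forces (5,1) = 4.
Column 3 already has 2, which forces (5,3) = 3.
Cage h has sum 10, which forces (2,4) = 4.
Column 5 now contains 4, leaving (2,5) = 1.
Row 3 already has 4, leaving (3,4) = 2.
Column 4 now contains 2; hence (5,4) = 1.
Column 5 already has 1, which forces (5,5) = 2.

1 2 4 5 3 / 5 3 2 4 1 / 3 1 5 2 4 / 2 4 1 3 5 / 4 5 3 1 2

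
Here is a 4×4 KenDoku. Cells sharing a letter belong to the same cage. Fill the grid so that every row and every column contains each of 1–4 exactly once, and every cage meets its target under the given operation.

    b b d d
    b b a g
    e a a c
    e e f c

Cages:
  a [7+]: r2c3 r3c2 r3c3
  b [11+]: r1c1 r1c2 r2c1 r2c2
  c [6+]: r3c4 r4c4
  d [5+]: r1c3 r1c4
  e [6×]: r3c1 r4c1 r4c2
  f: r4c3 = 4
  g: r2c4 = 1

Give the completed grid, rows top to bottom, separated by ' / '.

Cage g is a single given cell, which forces r2c4 = 1.
Cage f is given, which forces r4c3 = 4.
Row 4 now contains 4, leaving r4c4 = 2.
The 3 cells of cage e must have product 6, so r3c1 = 2.
2 is placed in column 4, so r3c4 = 4.
Cage d needs two cells with sum 5, leaving r1c3 = 2.
4 is placed in column 4; hence r1c4 = 3.
Cage a needs sum 7, leaving r2c3 = 3.
Row 3 already has 4; hence r3c2 = 3.
Cage a has sum 7; hence r3c3 = 1.
Column 2 already has 3, so r4c2 = 1.
Row 1 now contains 3, leaving r1c1 = 1.
Column 2 already has 1, leaving r1c2 = 4.
Row 2 already has 3, leaving r2c1 = 4.
The 4 cells of cage b must have sum 11; hence r2c2 = 2.
1 is placed in row 4, leaving r4c1 = 3.

1 4 2 3 / 4 2 3 1 / 2 3 1 4 / 3 1 4 2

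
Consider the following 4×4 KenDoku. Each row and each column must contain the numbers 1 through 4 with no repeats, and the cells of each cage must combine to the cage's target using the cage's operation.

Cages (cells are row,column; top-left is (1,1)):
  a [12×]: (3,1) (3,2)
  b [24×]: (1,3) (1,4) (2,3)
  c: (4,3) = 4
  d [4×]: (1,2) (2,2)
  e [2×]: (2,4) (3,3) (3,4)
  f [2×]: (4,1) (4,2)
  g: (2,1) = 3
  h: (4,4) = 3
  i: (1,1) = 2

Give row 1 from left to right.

2 1 3 4

I is a freebie, so (1,1) = 2.
Cage g is given, which forces (2,1) = 3.
The 3 cells of cage e must have product 2; hence (2,4) = 1.
Column 1 now contains 3, so (3,1) = 4.
Row 3 already has 4, which forces (3,2) = 3.
The 3 cells of cage e must have product 2; hence (3,3) = 1.
The 3 cells of cage e must have product 2, leaving (3,4) = 2.
Column 1 already has 2; hence (4,1) = 1.
Row 4 now contains 1; hence (4,2) = 2.
C is a freebie, which forces (4,3) = 4.
H is a freebie, leaving (4,4) = 3.
Cage d needs two cells with product 4; hence (1,2) = 1.
Column 3 already has 4, so (1,3) = 3.
Column 4 already has 3; hence (1,4) = 4.
1 is placed in row 2, leaving (2,2) = 4.
Column 3 already has 4; hence (2,3) = 2.
Completed grid: 2 1 3 4 / 3 4 2 1 / 4 3 1 2 / 1 2 4 3.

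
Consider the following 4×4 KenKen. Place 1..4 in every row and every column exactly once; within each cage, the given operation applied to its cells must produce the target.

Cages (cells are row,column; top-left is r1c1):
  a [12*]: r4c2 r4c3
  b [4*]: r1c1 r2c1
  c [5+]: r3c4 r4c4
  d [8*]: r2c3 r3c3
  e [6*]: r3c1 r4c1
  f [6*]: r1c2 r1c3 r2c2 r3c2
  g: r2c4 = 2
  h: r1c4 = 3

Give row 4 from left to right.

The 4 cells of cage f must have product 6, so r1c3 = 1.
Cage h is a single given cell; hence r1c4 = 3.
G is a freebie, which forces r2c4 = 2.
Row 1 already has 1, leaving r1c1 = 4.
Row 1 already has 3, so r1c2 = 2.
The two cells of cage b must have product 4, which forces r2c1 = 1.
Row 2 now contains 1, which forces r2c2 = 3.
Row 2 already has 2, which forces r2c3 = 4.
Column 2 already has 3, which forces r3c2 = 1.
Cage d needs two cells with product 8, so r3c3 = 2.
Row 3 already has 1, leaving r3c4 = 4.
Column 2 already has 3, leaving r4c2 = 4.
Column 3 now contains 4, which forces r4c3 = 3.
4 is placed in column 4; hence r4c4 = 1.
Row 3 already has 2, leaving r3c1 = 3.
Row 4 now contains 3, leaving r4c1 = 2.
The full grid is 4 2 1 3 / 1 3 4 2 / 3 1 2 4 / 2 4 3 1.

2 4 3 1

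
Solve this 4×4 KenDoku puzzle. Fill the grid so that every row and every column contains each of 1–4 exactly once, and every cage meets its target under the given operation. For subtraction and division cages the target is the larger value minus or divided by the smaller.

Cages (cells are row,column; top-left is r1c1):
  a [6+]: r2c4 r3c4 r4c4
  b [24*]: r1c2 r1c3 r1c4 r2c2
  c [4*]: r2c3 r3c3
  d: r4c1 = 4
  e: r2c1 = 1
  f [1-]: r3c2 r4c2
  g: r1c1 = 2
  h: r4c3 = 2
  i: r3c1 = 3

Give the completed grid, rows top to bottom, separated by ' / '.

2 1 3 4 / 1 2 4 3 / 3 4 1 2 / 4 3 2 1

Cage g is given, leaving r1c1 = 2.
E is a freebie, which forces r2c1 = 1.
Row 2 now contains 1, which forces r2c3 = 4.
Cage i is given, leaving r3c1 = 3.
Column 3 already has 4, leaving r3c3 = 1.
1 is placed in row 3; hence r3c4 = 2.
Cage d is a single given cell; hence r4c1 = 4.
Cage h is a single given cell, so r4c3 = 2.
Column 3 now contains 1, leaving r1c3 = 3.
Cage b needs product 24, which forces r2c2 = 2.
Column 4 already has 2; hence r2c4 = 3.
Row 3 already has 2, so r3c2 = 4.
The two cells of cage f must have difference 1, so r4c2 = 3.
Cage a needs sum 6; hence r4c4 = 1.
4 is placed in column 2, so r1c2 = 1.
Column 4 already has 1, leaving r1c4 = 4.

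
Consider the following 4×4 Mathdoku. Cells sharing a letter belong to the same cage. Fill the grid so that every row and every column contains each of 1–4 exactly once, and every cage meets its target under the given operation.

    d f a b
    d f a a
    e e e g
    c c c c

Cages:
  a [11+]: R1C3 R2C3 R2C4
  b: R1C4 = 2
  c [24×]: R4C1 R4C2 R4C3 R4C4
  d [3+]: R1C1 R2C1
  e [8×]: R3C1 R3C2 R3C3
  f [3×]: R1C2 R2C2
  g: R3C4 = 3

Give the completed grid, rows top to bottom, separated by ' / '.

1 3 4 2 / 2 1 3 4 / 4 2 1 3 / 3 4 2 1

Cage a has sum 11, which forces R1C3 = 4.
B is a freebie; hence R1C4 = 2.
The 3 cells of cage a must have sum 11, so R2C3 = 3.
Cage a needs sum 11, so R2C4 = 4.
G is a freebie, so R3C4 = 3.
Column 4 already has 3, so R4C4 = 1.
Row 1 now contains 2, so R1C1 = 1.
The two cells of cage f must have product 3, leaving R1C2 = 3.
The two cells of cage d must have sum 3, which forces R2C1 = 2.
Row 2 already has 3, leaving R2C2 = 1.
Column 1 already has 2; hence R3C1 = 4.
Row 3 already has 4; hence R3C2 = 2.
Row 3 already has 2, which forces R3C3 = 1.
Column 1 already has 4, leaving R4C1 = 3.
Column 2 already has 3, which forces R4C2 = 4.
1 is placed in row 4, so R4C3 = 2.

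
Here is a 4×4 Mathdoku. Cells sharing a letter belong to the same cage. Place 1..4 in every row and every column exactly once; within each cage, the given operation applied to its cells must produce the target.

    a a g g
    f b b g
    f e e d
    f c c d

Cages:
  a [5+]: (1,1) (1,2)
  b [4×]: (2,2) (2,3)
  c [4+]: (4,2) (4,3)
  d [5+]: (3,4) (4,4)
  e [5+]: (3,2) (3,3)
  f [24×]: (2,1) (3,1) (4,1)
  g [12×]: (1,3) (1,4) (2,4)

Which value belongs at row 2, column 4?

In column 1, 1 can only go at (1,1), so (1,1) = 1.
Cage a needs two cells with sum 5, which forces (1,2) = 4.
Row 1 already has 4; hence (1,4) = 3.
Column 2 already has 4, so (2,2) = 1.
1 is placed in row 2, which forces (2,3) = 4.
1 is placed in row 2; hence (2,4) = 2.
Column 2 now contains 1, so (4,2) = 3.
Row 4 already has 3, which forces (4,3) = 1.
Row 4 already has 1, which forces (4,4) = 4.
3 is placed in row 1; hence (1,3) = 2.
Row 2 now contains 2, leaving (2,1) = 3.
Cage f needs product 24, so (3,1) = 4.
Column 2 already has 3, which forces (3,2) = 2.
The two cells of cage e must have sum 5, leaving (3,3) = 3.
Column 4 now contains 4; hence (3,4) = 1.
Row 4 already has 4, which forces (4,1) = 2.
Completed grid: 1 4 2 3 / 3 1 4 2 / 4 2 3 1 / 2 3 1 4.

2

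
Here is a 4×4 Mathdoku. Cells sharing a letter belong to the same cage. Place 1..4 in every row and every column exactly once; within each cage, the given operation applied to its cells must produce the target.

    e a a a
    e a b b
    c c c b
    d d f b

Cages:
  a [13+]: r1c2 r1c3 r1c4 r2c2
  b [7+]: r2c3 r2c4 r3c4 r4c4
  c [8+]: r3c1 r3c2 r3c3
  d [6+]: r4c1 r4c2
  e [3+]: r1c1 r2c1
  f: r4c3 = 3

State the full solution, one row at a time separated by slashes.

Cage a needs sum 13, which forces r2c2 = 4.
The 4 cells of cage b must have sum 7; hence r2c3 = 1.
Column 2 now contains 4, leaving r4c2 = 2.
F is a freebie; hence r4c3 = 3.
Row 4 already has 3, so r4c4 = 1.
Cage e needs two cells with sum 3; hence r1c1 = 1.
Column 2 now contains 2, leaving r1c2 = 3.
Row 2 now contains 1, leaving r2c1 = 2.
Row 2 now contains 2, so r2c4 = 3.
Column 1 now contains 1, which forces r3c1 = 3.
3 is placed in column 2, so r3c2 = 1.
3 is placed in column 3, leaving r3c3 = 4.
Column 4 now contains 3, leaving r3c4 = 2.
2 is placed in row 4, so r4c1 = 4.
4 is placed in column 3; hence r1c3 = 2.
2 is placed in column 4, which forces r1c4 = 4.

1 3 2 4 / 2 4 1 3 / 3 1 4 2 / 4 2 3 1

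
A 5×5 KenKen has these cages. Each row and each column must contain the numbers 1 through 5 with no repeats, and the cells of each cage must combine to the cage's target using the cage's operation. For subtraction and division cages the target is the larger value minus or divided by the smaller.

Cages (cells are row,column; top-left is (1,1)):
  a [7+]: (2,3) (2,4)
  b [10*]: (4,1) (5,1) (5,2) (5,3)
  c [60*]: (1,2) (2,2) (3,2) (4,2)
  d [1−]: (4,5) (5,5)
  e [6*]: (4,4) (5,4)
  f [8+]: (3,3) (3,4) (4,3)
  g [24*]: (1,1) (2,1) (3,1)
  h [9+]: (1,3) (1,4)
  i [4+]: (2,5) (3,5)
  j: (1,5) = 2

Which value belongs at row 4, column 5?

Cage j is given, which forces (1,5) = 2.
Cage b has product 10, leaving (4,1) = 1.
In row 1, 1 can only go at (1,2), so (1,2) = 1.
The 4 cells of cage b must have product 10, which forces (5,3) = 1.
In row 1, 3 can only go at (1,1), so (1,1) = 3.
The only place for 1 in row 2 is (2,5).
1 is placed in column 5, leaving (3,5) = 3.
In row 3, 1 can only go at (3,4), so (3,4) = 1.
Row 5 needs a 3, and only (5,4) is open for it.
Column 4 already has 3, so (4,4) = 2.
In row 3, 5 can only go at (3,2), so (3,2) = 5.
The 4 cells of cage b must have product 10, which forces (5,1) = 5.
Column 2 already has 5, leaving (5,2) = 2.
5 is placed in row 5, so (5,5) = 4.
Column 5 now contains 4, so (4,5) = 5.
Cage f needs sum 8; hence (3,3) = 4.
Row 4 now contains 5, which forces (4,3) = 3.
Column 3 now contains 4; hence (1,3) = 5.
Cage h's pair has sum 9, which forces (1,4) = 4.
Cage g has product 24; hence (2,1) = 4.
Cage c has product 60; hence (2,2) = 3.
Column 3 now contains 3, which forces (2,3) = 2.
The two cells of cage a must have sum 7, leaving (2,4) = 5.
Row 3 now contains 4, so (3,1) = 2.
Row 4 already has 3; hence (4,2) = 4.
Filled in: 3 1 5 4 2 / 4 3 2 5 1 / 2 5 4 1 3 / 1 4 3 2 5 / 5 2 1 3 4.

5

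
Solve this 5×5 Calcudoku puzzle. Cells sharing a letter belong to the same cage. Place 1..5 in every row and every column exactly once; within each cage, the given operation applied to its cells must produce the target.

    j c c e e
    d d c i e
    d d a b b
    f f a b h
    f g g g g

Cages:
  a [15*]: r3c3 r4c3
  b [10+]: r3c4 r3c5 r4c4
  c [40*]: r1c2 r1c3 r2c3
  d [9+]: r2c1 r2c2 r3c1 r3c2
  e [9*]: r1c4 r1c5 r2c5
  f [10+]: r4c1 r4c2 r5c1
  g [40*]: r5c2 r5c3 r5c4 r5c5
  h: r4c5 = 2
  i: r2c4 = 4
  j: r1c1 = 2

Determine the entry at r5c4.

Cage j is a single given cell; hence r1c1 = 2.
Cage e has product 9; hence r1c4 = 3.
Cage e has product 9, which forces r1c5 = 1.
Cage i is given, leaving r2c4 = 4.
The 3 cells of cage e must have product 9, so r2c5 = 3.
Cage h is a single given cell, which forces r4c5 = 2.
The 3 cells of cage c must have product 40; hence r2c3 = 2.
Cage b needs sum 10, leaving r3c5 = 4.
4 is placed in column 5, so r5c5 = 5.
Cage d needs sum 9, leaving r2c1 = 5.
Row 2 now contains 2; hence r2c2 = 1.
The 4 cells of cage d must have sum 9, which forces r3c1 = 1.
Cage d has sum 9, so r3c2 = 2.
Row 3 now contains 1; hence r3c4 = 5.
Column 1 now contains 1, which forces r4c1 = 4.
Column 4 now contains 5, so r4c4 = 1.
Column 1 already has 4; hence r5c1 = 3.
2 is placed in column 2; hence r5c2 = 4.
4 is placed in row 5, leaving r5c3 = 1.
Column 4 now contains 1, leaving r5c4 = 2.
Column 2 already has 4, leaving r1c2 = 5.
The 3 cells of cage c must have product 40; hence r1c3 = 4.
Row 3 already has 5; hence r3c3 = 3.
Cage f has sum 10, leaving r4c2 = 3.
Cage a's pair has product 15, leaving r4c3 = 5.
Filled in: 2 5 4 3 1 / 5 1 2 4 3 / 1 2 3 5 4 / 4 3 5 1 2 / 3 4 1 2 5.

2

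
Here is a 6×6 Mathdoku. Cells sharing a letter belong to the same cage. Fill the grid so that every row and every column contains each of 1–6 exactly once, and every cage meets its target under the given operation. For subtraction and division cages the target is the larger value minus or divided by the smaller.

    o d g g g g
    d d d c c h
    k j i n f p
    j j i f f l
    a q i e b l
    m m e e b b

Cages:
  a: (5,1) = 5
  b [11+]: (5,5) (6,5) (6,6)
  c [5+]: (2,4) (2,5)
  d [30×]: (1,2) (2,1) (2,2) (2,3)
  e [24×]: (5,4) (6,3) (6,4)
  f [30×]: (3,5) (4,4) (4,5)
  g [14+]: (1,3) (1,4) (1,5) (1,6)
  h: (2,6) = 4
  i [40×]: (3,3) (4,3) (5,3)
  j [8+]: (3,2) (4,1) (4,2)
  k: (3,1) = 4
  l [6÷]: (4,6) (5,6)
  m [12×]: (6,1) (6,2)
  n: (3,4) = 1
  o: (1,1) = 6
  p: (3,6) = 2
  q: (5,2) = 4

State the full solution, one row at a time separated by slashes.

Cage o is a single given cell, which forces (1,1) = 6.
H is a freebie, which forces (2,6) = 4.
K is a freebie, leaving (3,1) = 4.
Cage n is a single given cell, which forces (3,4) = 1.
Cage p is a single given cell, leaving (3,6) = 2.
A is a freebie, leaving (5,1) = 5.
Q is a freebie, which forces (5,2) = 4.
Row 5 already has 4, which forces (5,3) = 2.
Row 3 now contains 2, leaving (3,3) = 5.
Cage i needs product 40; hence (4,3) = 4.
Cage m needs two cells with product 12, leaving (6,1) = 2.
The two cells of cage m must have product 12, leaving (6,2) = 6.
4 is placed in column 3; hence (6,3) = 1.
Row 6 now contains 2, which forces (6,4) = 4.
4 is placed in row 6; hence (6,5) = 5.
Row 6 already has 1, leaving (6,6) = 3.
4 is placed in column 3; hence (1,3) = 3.
Cage g needs sum 14, so (1,4) = 2.
Cage g needs sum 14, so (1,5) = 4.
Column 6 already has 3, which forces (1,6) = 5.
Cage d has product 30, which forces (2,1) = 1.
Column 3 already has 3; hence (2,3) = 6.
Column 4 already has 2, so (2,4) = 3.
Row 2 already has 3, so (2,5) = 2.
Row 3 already has 5, which forces (3,2) = 3.
3 is placed in row 3, which forces (3,5) = 6.
Cage j has sum 8, which forces (4,1) = 3.
The 3 cells of cage j must have sum 8, which forces (4,2) = 2.
Cage f has product 30, leaving (4,4) = 5.
2 is placed in column 5, so (4,5) = 1.
1 is placed in row 4, which forces (4,6) = 6.
Cage e has product 24, so (5,4) = 6.
Cage b has sum 11, which forces (5,5) = 3.
Column 6 already has 6, leaving (5,6) = 1.
Row 1 now contains 5, so (1,2) = 1.
2 is placed in row 2, so (2,2) = 5.

6 1 3 2 4 5 / 1 5 6 3 2 4 / 4 3 5 1 6 2 / 3 2 4 5 1 6 / 5 4 2 6 3 1 / 2 6 1 4 5 3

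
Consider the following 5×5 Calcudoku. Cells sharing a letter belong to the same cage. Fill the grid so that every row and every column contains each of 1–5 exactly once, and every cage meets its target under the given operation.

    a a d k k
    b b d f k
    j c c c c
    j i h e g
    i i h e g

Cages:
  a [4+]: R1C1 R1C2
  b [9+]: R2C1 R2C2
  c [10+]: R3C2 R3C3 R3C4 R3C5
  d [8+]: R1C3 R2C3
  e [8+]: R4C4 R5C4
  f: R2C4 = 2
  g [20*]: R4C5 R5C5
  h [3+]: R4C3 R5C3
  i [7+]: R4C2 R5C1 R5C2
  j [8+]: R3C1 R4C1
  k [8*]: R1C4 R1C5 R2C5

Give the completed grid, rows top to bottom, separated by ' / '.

1 3 5 4 2 / 4 5 3 2 1 / 5 2 4 1 3 / 3 1 2 5 4 / 2 4 1 3 5

Cage f is given, leaving R2C4 = 2.
Cage k has product 8, so R1C5 = 2.
In row 1, 4 can only go at R1C4, so R1C4 = 4.
Cage k has product 8, leaving R2C5 = 1.
In row 1, 5 can only go at R1C3, so R1C3 = 5.
5 is placed in column 3, leaving R2C3 = 3.
In row 3, 5 can only go at R3C1, so R3C1 = 5.
5 is placed in column 1, which forces R2C1 = 4.
The two cells of cage b must have sum 9, which forces R2C2 = 5.
5 is placed in column 1; hence R4C1 = 3.
Row 4 now contains 3, which forces R4C4 = 5.
Row 4 already has 5; hence R4C5 = 4.
Column 4 already has 5; hence R5C4 = 3.
Column 5 already has 4, so R5C5 = 5.
Column 1 now contains 3, so R1C1 = 1.
Cage a's pair has sum 4; hence R1C2 = 3.
Column 4 now contains 3, so R3C4 = 1.
Column 5 already has 4, so R3C5 = 3.
Column 1 already has 1, leaving R5C1 = 2.
Cage i needs sum 7, so R5C2 = 4.
Row 5 now contains 2; hence R5C3 = 1.
Column 2 now contains 4, which forces R3C2 = 2.
The 4 cells of cage c must have sum 10; hence R3C3 = 4.
Cage i needs sum 7, leaving R4C2 = 1.
Column 3 already has 1; hence R4C3 = 2.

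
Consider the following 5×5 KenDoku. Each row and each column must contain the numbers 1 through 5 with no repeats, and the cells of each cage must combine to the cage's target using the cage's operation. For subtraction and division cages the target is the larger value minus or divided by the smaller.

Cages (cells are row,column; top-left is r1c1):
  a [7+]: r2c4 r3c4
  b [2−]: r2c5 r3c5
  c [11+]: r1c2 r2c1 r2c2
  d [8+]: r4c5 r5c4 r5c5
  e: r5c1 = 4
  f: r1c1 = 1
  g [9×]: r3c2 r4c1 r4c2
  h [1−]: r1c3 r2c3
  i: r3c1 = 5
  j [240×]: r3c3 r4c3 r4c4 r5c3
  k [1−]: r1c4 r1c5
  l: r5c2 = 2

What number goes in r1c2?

5

F is a freebie, leaving r1c1 = 1.
Cage i is given, leaving r3c1 = 5.
The 3 cells of cage g must have product 9; hence r3c2 = 3.
Row 3 already has 3; hence r3c3 = 4.
Row 3 now contains 4; hence r3c4 = 2.
Row 3 already has 2; hence r3c5 = 1.
Cage g has product 9, so r4c1 = 3.
Cage g needs product 9, leaving r4c2 = 1.
Row 4 now contains 3, leaving r4c3 = 5.
Cage j needs product 240, which forces r4c4 = 4.
Row 4 now contains 4, leaving r4c5 = 2.
E is a freebie, leaving r5c1 = 4.
Cage l is given, which forces r5c2 = 2.
Column 3 now contains 5; hence r5c3 = 3.
Row 5 now contains 3, so r5c5 = 5.
Column 3 now contains 3, which forces r1c3 = 2.
Cage k's pair has difference 1, which forces r1c5 = 4.
Column 1 already has 4, which forces r2c1 = 2.
Cage h needs two cells with difference 1, so r2c3 = 1.
Cage a needs two cells with sum 7; hence r2c4 = 5.
Cage b's pair has difference 2, so r2c5 = 3.
Row 5 now contains 5, so r5c4 = 1.
Row 1 now contains 4, so r1c2 = 5.
5 is placed in column 4; hence r1c4 = 3.
Row 2 already has 5; hence r2c2 = 4.
Completed grid: 1 5 2 3 4 / 2 4 1 5 3 / 5 3 4 2 1 / 3 1 5 4 2 / 4 2 3 1 5.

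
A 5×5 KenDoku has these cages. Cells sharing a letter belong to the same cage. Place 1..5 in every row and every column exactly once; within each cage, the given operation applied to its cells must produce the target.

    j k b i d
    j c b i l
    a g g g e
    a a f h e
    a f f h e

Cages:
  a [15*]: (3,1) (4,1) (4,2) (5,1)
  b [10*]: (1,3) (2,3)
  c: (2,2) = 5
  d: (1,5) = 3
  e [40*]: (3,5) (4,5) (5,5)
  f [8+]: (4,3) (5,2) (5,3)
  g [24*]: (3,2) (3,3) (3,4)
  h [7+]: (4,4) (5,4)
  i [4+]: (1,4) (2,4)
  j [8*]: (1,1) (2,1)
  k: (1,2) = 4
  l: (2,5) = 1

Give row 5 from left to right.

Cage k is given; hence (1,2) = 4.
Cage d is given, so (1,5) = 3.
Cage c is a single given cell, which forces (2,2) = 5.
5 is placed in row 2, leaving (2,3) = 2.
L is a freebie, leaving (2,5) = 1.
Cage a has product 15, which forces (4,2) = 1.
Row 1 already has 4, which forces (1,1) = 2.
Column 3 already has 2, which forces (1,3) = 5.
3 is placed in row 1, leaving (1,4) = 1.
Row 2 now contains 2; hence (2,1) = 4.
1 is placed in row 2; hence (2,4) = 3.
Column 3 already has 5, so (4,3) = 4.
Cage f needs sum 8, leaving (5,3) = 1.
Cage a has product 15; hence (3,1) = 1.
The 3 cells of cage g must have product 24, so (3,2) = 2.
4 is placed in column 3; hence (3,3) = 3.
Cage g needs product 24, so (3,4) = 4.
4 is placed in row 3, so (3,5) = 5.
5 is placed in column 5; hence (4,5) = 2.
Cage f needs sum 8; hence (5,2) = 3.
Column 5 already has 2, leaving (5,5) = 4.
Cage a has product 15, which forces (4,1) = 3.
Row 4 now contains 2; hence (4,4) = 5.
Row 5 now contains 3, leaving (5,1) = 5.
Cage h needs two cells with sum 7; hence (5,4) = 2.
The full grid is 2 4 5 1 3 / 4 5 2 3 1 / 1 2 3 4 5 / 3 1 4 5 2 / 5 3 1 2 4.

5 3 1 2 4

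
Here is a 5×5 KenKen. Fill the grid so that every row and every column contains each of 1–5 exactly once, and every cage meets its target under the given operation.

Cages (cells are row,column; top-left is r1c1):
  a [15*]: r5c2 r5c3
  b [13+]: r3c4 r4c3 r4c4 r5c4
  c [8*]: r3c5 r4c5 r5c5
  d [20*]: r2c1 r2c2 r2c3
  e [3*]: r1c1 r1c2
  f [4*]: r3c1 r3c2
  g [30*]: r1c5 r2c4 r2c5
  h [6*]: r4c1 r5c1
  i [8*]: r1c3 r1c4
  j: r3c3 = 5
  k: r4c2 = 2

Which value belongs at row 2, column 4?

Cage j is a single given cell; hence r3c3 = 5.
Cage k is a single given cell, so r4c2 = 2.
Column 3 already has 5; hence r5c3 = 3.
Row 4 already has 2, so r4c1 = 3.
Row 5 already has 3, so r5c1 = 2.
Row 5 already has 3, which forces r5c2 = 5.
3 is placed in column 1, so r1c1 = 1.
The two cells of cage e must have product 3, leaving r1c2 = 3.
Cage d has product 20, leaving r2c1 = 5.
1 is placed in column 1, which forces r3c1 = 4.
4 is placed in row 3, leaving r3c2 = 1.
Cage b has sum 13, which forces r3c4 = 3.
The 3 cells of cage c must have product 8; hence r3c5 = 2.
Cage b has sum 13, so r4c4 = 5.
2 is placed in column 5, leaving r1c5 = 5.
Column 2 now contains 1, which forces r2c2 = 4.
Cage d needs product 20, leaving r2c3 = 1.
Column 4 now contains 3, leaving r2c4 = 2.
2 is placed in column 5; hence r2c5 = 3.
Column 3 already has 1; hence r4c3 = 4.
4 is placed in row 4, leaving r4c5 = 1.
Column 5 now contains 1, leaving r5c5 = 4.
4 is placed in column 3, leaving r1c3 = 2.
Column 4 already has 2; hence r1c4 = 4.
4 is placed in row 5, leaving r5c4 = 1.
Completed grid: 1 3 2 4 5 / 5 4 1 2 3 / 4 1 5 3 2 / 3 2 4 5 1 / 2 5 3 1 4.

2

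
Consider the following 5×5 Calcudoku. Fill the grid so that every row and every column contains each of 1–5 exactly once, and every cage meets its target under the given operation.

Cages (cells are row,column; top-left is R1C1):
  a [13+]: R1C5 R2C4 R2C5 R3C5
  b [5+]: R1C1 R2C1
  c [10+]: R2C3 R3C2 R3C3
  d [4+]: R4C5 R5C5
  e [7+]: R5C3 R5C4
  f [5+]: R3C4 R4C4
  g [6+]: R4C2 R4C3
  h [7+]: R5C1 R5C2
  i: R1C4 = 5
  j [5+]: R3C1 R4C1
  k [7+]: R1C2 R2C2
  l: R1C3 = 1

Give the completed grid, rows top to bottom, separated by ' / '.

Cage l is a single given cell, leaving R1C3 = 1.
Cage i is a single given cell, leaving R1C4 = 5.
The only place for 5 in row 4 is R4C3.
Cage g needs two cells with sum 6; hence R4C2 = 1.
1 is placed in row 4; hence R4C5 = 3.
Column 5 now contains 3, which forces R5C5 = 1.
Cage a needs sum 13; hence R2C4 = 2.
Column 4 already has 2, leaving R4C4 = 4.
Column 4 already has 4; hence R5C4 = 3.
Cage j's pair has sum 5, which forces R3C1 = 3.
Column 4 now contains 3, leaving R3C4 = 1.
4 is placed in row 4, which forces R4C1 = 2.
Column 1 now contains 2, leaving R5C1 = 5.
Row 5 already has 5; hence R5C2 = 2.
Row 5 already has 3, leaving R5C3 = 4.
Column 1 now contains 2, which forces R1C1 = 4.
Row 1 already has 4, which forces R1C2 = 3.
Row 1 already has 4; hence R1C5 = 2.
Column 1 already has 3; hence R2C1 = 1.
Column 2 now contains 3, leaving R2C2 = 4.
4 is placed in column 3, so R2C3 = 3.
Row 2 already has 4, leaving R2C5 = 5.
Cage c has sum 10; hence R3C2 = 5.
4 is placed in column 3, which forces R3C3 = 2.
Column 5 now contains 5; hence R3C5 = 4.

4 3 1 5 2 / 1 4 3 2 5 / 3 5 2 1 4 / 2 1 5 4 3 / 5 2 4 3 1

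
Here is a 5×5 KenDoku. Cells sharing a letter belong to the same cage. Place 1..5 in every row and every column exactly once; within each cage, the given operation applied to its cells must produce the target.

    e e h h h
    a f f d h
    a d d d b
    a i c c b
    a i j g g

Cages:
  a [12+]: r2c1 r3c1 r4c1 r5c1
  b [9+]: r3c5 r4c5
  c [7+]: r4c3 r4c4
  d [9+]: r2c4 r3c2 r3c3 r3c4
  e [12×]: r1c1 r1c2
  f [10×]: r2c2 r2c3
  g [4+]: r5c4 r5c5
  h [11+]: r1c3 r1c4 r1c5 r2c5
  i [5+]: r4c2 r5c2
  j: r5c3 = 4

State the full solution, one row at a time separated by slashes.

3 4 1 5 2 / 4 5 2 1 3 / 2 1 3 4 5 / 1 3 5 2 4 / 5 2 4 3 1

Cage j is given, so r5c3 = 4.
The only place for 1 in row 4 is r4c1.
The only place for 5 in row 5 is r5c1.
Row 5 needs a 2, and only r5c2 is open for it.
2 is placed in column 2, which forces r2c2 = 5.
Cage f's pair has product 10; hence r2c3 = 2.
Cage i's pair has sum 5; hence r4c2 = 3.
Row 4 already has 3; hence r4c3 = 5.
5 is placed in row 4, so r4c5 = 4.
Cage e's pair has product 12, so r1c1 = 3.
3 is placed in column 2, which forces r1c2 = 4.
3 is placed in row 1, which forces r1c3 = 1.
2 is placed in row 2, so r2c1 = 4.
The 4 cells of cage a must have sum 12, which forces r3c1 = 2.
Column 2 already has 4, which forces r3c2 = 1.
Column 3 now contains 1; hence r3c3 = 3.
Row 3 now contains 3; hence r3c4 = 4.
4 is placed in column 5, which forces r3c5 = 5.
Row 4 already has 4, leaving r4c4 = 2.
2 is placed in column 4, leaving r1c4 = 5.
Column 5 already has 5, which forces r1c5 = 2.
Cage d has sum 9, leaving r2c4 = 1.
Cage h has sum 11, leaving r2c5 = 3.
Column 4 already has 1, which forces r5c4 = 3.
Column 5 now contains 3, which forces r5c5 = 1.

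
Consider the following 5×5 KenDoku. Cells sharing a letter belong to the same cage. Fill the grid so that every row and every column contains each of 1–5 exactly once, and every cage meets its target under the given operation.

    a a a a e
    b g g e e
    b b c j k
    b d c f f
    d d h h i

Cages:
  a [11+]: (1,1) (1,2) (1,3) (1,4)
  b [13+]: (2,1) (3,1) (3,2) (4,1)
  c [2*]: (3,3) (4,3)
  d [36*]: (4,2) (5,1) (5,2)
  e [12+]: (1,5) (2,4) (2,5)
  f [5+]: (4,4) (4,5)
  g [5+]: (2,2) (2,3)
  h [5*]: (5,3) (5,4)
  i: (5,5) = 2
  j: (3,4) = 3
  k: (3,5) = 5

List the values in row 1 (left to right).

J is a freebie, which forces (3,4) = 3.
Cage k is a single given cell, leaving (3,5) = 5.
Cage d needs product 36, leaving (4,2) = 3.
Cage d has product 36, leaving (5,1) = 3.
The 3 cells of cage d must have product 36, leaving (5,2) = 4.
Cage i is a single given cell, so (5,5) = 2.
Cage a has sum 11, so (1,3) = 3.
Row 1 now contains 3; hence (1,5) = 4.
3 is placed in column 3, leaving (2,3) = 4.
The 3 cells of cage e must have sum 12, leaving (2,4) = 5.
Column 5 already has 4, leaving (2,5) = 3.
Cage b has sum 13, so (3,1) = 4.
The 4 cells of cage b must have sum 13, leaving (3,2) = 2.
2 is placed in row 3, which forces (3,3) = 1.
1 is placed in column 3, leaving (4,3) = 2.
Column 5 already has 4; hence (4,5) = 1.
1 is placed in column 3, so (5,3) = 5.
Column 4 now contains 5, leaving (5,4) = 1.
Column 4 now contains 1, so (1,4) = 2.
5 is placed in row 2, so (2,1) = 2.
Column 2 now contains 2, so (2,2) = 1.
Row 4 already has 2; hence (4,1) = 5.
Row 4 now contains 1, leaving (4,4) = 4.
5 is placed in column 1, leaving (1,1) = 1.
Column 2 now contains 1; hence (1,2) = 5.
The full grid is 1 5 3 2 4 / 2 1 4 5 3 / 4 2 1 3 5 / 5 3 2 4 1 / 3 4 5 1 2.

1 5 3 2 4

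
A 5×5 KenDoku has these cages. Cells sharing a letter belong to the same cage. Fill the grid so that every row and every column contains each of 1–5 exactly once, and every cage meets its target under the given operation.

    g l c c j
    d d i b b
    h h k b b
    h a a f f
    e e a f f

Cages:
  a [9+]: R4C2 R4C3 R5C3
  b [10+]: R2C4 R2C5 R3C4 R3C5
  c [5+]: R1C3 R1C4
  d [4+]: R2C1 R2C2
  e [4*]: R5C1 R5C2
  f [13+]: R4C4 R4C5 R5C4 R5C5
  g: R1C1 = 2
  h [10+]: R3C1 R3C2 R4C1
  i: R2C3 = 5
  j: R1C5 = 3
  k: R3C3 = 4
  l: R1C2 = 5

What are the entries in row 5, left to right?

4 1 3 5 2

G is a freebie, which forces R1C1 = 2.
L is a freebie; hence R1C2 = 5.
Cage j is a single given cell, so R1C5 = 3.
Cage i is a single given cell, so R2C3 = 5.
Cage k is a single given cell; hence R3C3 = 4.
Column 3 now contains 4, leaving R1C3 = 1.
Cage c's pair has sum 5, which forces R1C4 = 4.
Cage a has sum 9; hence R4C2 = 4.
Column 2 already has 4, leaving R5C2 = 1.
The two cells of cage d must have sum 4, leaving R2C1 = 1.
Column 2 now contains 1; hence R2C2 = 3.
Row 2 now contains 3; hence R2C4 = 2.
2 is placed in row 2; hence R2C5 = 4.
Column 2 now contains 1, which forces R3C2 = 2.
1 is placed in row 5, leaving R5C1 = 4.
Cage b has sum 10; hence R3C4 = 3.
Cage b needs sum 10, which forces R3C5 = 1.
Cage f has sum 13, which forces R4C4 = 1.
Cage f needs sum 13; hence R4C5 = 5.
Cage f needs sum 13; hence R5C4 = 5.
Cage f has sum 13, so R5C5 = 2.
3 is placed in row 3, so R3C1 = 5.
Row 4 now contains 5, so R4C1 = 3.
The 3 cells of cage a must have sum 9, so R4C3 = 2.
Row 5 already has 2, leaving R5C3 = 3.
The full grid is 2 5 1 4 3 / 1 3 5 2 4 / 5 2 4 3 1 / 3 4 2 1 5 / 4 1 3 5 2.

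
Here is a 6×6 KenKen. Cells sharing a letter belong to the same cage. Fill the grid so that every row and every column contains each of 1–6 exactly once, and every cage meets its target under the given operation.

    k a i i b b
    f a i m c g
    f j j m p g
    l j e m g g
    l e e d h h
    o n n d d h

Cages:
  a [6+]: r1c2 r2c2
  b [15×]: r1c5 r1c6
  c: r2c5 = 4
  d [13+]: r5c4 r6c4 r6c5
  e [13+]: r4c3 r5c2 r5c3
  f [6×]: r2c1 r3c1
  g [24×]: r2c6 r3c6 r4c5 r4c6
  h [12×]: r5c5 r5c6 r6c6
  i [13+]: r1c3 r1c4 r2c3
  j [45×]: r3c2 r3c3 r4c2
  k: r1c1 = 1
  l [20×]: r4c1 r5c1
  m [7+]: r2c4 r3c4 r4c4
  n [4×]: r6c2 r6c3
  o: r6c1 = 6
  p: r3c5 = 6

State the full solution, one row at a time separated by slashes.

K is a freebie, which forces r1c1 = 1.
C is a freebie; hence r2c5 = 4.
The 3 cells of cage j must have product 45, leaving r3c2 = 5.
Cage j needs product 45, which forces r3c3 = 3.
P is a freebie, leaving r3c5 = 6.
Cage j has product 45, which forces r4c2 = 3.
Cage o is given, so r6c1 = 6.
The two cells of cage a must have sum 6, leaving r1c2 = 4.
Cage f needs two cells with product 6, so r2c1 = 3.
The two cells of cage a must have sum 6, leaving r2c2 = 2.
2 is placed in row 2, so r2c4 = 1.
1 is placed in row 2, leaving r2c6 = 6.
Row 3 already has 6, which forces r3c1 = 2.
Row 3 already has 2, leaving r3c4 = 4.
Row 3 already has 4, leaving r3c6 = 1.
4 is placed in column 4, so r4c4 = 2.
2 is placed in row 4, which forces r4c5 = 1.
2 is placed in row 4, so r4c6 = 4.
Column 2 now contains 2, which forces r5c2 = 6.
Row 5 now contains 6, so r5c4 = 5.
4 is placed in column 6, leaving r5c6 = 3.
Column 2 now contains 4; hence r6c2 = 1.
Row 6 now contains 1, which forces r6c3 = 4.
Column 4 already has 5, which forces r6c4 = 3.
Column 6 already has 3, so r6c6 = 2.
The 3 cells of cage i must have sum 13, so r1c3 = 2.
3 is placed in column 4, so r1c4 = 6.
Cage b's pair has product 15; hence r1c5 = 3.
Column 6 already has 3, leaving r1c6 = 5.
Row 2 already has 6; hence r2c3 = 5.
Row 4 now contains 4; hence r4c1 = 5.
Column 3 already has 5, leaving r4c3 = 6.
5 is placed in row 5; hence r5c1 = 4.
Column 3 now contains 2, leaving r5c3 = 1.
Row 5 already has 3; hence r5c5 = 2.
Row 6 now contains 2, leaving r6c5 = 5.

1 4 2 6 3 5 / 3 2 5 1 4 6 / 2 5 3 4 6 1 / 5 3 6 2 1 4 / 4 6 1 5 2 3 / 6 1 4 3 5 2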